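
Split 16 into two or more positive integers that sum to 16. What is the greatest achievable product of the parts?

Define m[k] = max over 1≤i<k of i · max(k−i, m[k−i]); the inner max lets the remainder stay uncut if that's better.
m[2] = 1×max(1,0) = 1×1 = 1
m[3] = 1×max(2,1) = 1×2 = 2
m[4] = 2×max(2,1) = 2×2 = 4
m[5] = 2×max(3,2) = 2×3 = 6
m[6] = 3×max(3,2) = 3×3 = 9
m[7] = 2×max(5,6) = 2×6 = 12
m[8] = 2×max(6,9) = 2×9 = 18
m[9] = 3×max(6,9) = 3×9 = 27
m[10] = 2×max(8,18) = 2×18 = 36
m[11] = 2×max(9,27) = 2×27 = 54
m[12] = 3×max(9,27) = 3×27 = 81
m[13] = 2×max(11,54) = 2×54 = 108
m[14] = 2×max(12,81) = 2×81 = 162
m[15] = 3×max(12,81) = 3×81 = 243
m[16] = 2×max(14,162) = 2×162 = 324
One optimal split: 3 + 3 + 3 + 3 + 2 + 2; product 3×3×3×3×2×2 = 324.

324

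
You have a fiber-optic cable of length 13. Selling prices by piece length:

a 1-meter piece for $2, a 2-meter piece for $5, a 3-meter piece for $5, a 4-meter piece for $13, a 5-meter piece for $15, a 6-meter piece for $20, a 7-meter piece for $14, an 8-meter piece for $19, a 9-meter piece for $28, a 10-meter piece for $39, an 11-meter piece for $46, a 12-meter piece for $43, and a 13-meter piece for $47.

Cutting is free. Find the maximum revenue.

Consider every possible first cut. r[k] is the best of p[i]+r[k−i] over all sellable i≤k.
r[1] = 2
r[2] = 5
r[3] = 7  (first piece 1, then r[2]=5)
r[4] = 13
r[5] = 15  (first piece 1, then r[4]=13)
r[6] = 20
r[7] = 22  (first piece 1, then r[6]=20)
r[8] = 26  (first piece 4, then r[4]=13)
r[9] = 28  (first piece 1, then r[8]=26)
r[10] = 39
r[11] = 46
r[12] = 48  (first piece 1, then r[11]=46)
r[13] = 51  (first piece 2, then r[11]=46)
One optimal cutting: 11 + 2 → $46 + $5 = $51.

51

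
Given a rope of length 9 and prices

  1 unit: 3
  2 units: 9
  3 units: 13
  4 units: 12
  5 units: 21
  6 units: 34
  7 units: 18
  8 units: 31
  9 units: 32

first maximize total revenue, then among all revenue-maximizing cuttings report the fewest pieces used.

2

Let r[k] be the best obtainable value from length k. For each k, try every first piece i and keep the best of price[i] + r[k−i].
r[1] = 3
r[2] = max(3+3, 9+0) = 9
r[3] = max(3+9, 9+3, 13+0) = 13
r[4] = max(3+13, 9+9, 13+3, 12+0) = 18
r[5] = max(3+18, 9+13, 13+9, 12+3, 21+0) = 22
r[6] = max(3+22, 9+18, 13+13, 12+9, 21+3, 34+0) = 34
r[7] = max(3+34, 9+22, 13+18, …, 34+3, 18+0) = 37
r[8] = max(3+37, 9+34, 13+22, …, 18+3, 31+0) = 43
r[9] = max(3+43, 9+37, 13+34, …, 31+3, 32+0) = 47
Maximum revenue is 47.
Now minimize piece count subject to staying optimal: for each k, pieces[k] = 1 + min over i with p[i]+r[k−i]=r[k] of pieces[k−i].
pieces[6] = 1
pieces[7] = 2
pieces[8] = 2
pieces[9] = 2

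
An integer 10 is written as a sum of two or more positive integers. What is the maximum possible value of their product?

Fill P[k] for k=2..10: at each k try every first piece i and multiply by the better of (k−i) uncut or P[k−i].
Small cases: P[2]=1, P[3]=2, P[4]=4.
P[5] = max(1×4, 2×3, 3×2, 4×1) = 6
P[6] = max(1×6, 2×4, 3×3, 4×2, 5×1) = 9
P[7] = max(1×9, 2×6, 3×4, 4×3, 5×2, 6×1) = 12
P[8] = max(1×12, 2×9, 3×6, …, 6×2, 7×1) = 18
P[9] = max(1×18, 2×12, 3×9, …, 7×2, 8×1) = 27
P[10] = max(1×27, 2×18, 3×12, …, 8×2, 9×1) = 36
One optimal split: 3 + 3 + 2 + 2; product 3×3×2×2 = 36.

36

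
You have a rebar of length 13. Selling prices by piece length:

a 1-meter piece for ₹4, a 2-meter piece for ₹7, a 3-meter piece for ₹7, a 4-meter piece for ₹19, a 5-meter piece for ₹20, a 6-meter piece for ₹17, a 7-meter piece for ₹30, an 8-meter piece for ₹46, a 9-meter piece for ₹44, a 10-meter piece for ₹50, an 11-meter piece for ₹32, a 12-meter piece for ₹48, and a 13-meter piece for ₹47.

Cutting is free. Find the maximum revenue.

Consider every possible first cut. best[k] is the best of p[i]+best[k−i] over all sellable i≤k.
best[1] = 4
best[2] = 8  (first piece 1, then best[1]=4)
best[3] = 12  (first piece 1, then best[2]=8)
best[4] = 19
best[5] = 23  (first piece 1, then best[4]=19)
best[6] = 27  (first piece 1, then best[5]=23)
best[7] = 31  (first piece 1, then best[6]=27)
best[8] = 46
best[9] = 50  (first piece 1, then best[8]=46)
best[10] = 54  (first piece 1, then best[9]=50)
best[11] = 58  (first piece 1, then best[10]=54)
best[12] = 65  (first piece 4, then best[8]=46)
best[13] = 69  (first piece 1, then best[12]=65)
One optimal cutting: 8 + 4 + 1 → ₹46 + ₹19 + ₹4 = ₹69.

69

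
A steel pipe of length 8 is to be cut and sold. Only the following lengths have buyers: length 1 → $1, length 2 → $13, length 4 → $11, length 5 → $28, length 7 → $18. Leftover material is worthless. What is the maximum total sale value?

52

Consider every possible first cut. best[k] is the best of p[i]+best[k−i] over all sellable i≤k.
best[1] = 1
best[2] = 13
best[3] = 14  (first piece 1, then best[2]=13)
best[4] = 26  (first piece 2, then best[2]=13)
best[5] = 28
best[6] = 39  (first piece 2, then best[4]=26)
best[7] = 41  (first piece 2, then best[5]=28)
best[8] = 52  (first piece 2, then best[6]=39)
One optimal cutting: 2 + 2 + 2 + 2 → $52.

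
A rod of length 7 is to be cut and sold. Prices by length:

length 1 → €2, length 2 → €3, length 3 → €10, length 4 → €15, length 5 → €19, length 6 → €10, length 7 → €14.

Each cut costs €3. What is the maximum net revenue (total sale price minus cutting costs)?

Build r[k] bottom-up: r[k] = max over allowed piece i of (p[i] + r[k−i]) − 3 per cut.
r[1] = 2
r[2] = 3
r[3] = 10
r[4] = 15
r[5] = 19
r[6] = 18  (first piece 1, then r[5]=19)
r[7] = 22  (first piece 3, then r[4]=15)
One optimal plan: pieces 4 + 3 (1 cut) → €25 − €3 = €22.

22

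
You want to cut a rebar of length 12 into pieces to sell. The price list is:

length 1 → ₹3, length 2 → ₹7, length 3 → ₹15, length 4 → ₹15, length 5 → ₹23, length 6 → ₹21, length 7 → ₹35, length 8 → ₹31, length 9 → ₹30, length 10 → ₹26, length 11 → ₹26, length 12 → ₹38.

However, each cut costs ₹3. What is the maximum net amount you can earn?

Let net[k] be the best obtainable value from length k. For each k, try every first piece i and keep the best of price[i] + net[k−i] minus the 3 cut fee when i<k.
net[1] = 3
net[2] = max(3+3-3, 7+0) = 7
net[3] = max(3+7-3, 7+3-3, 15+0) = 15
net[4] = max(3+15-3, 7+7-3, 15+3-3, 15+0) = 15
net[5] = max(3+15-3, 7+15-3, 15+7-3, 15+3-3, 23+0) = 23
net[6] = max(3+23-3, 7+15-3, 15+15-3, 15+7-3, 23+3-3, 21+0) = 27
net[7] = max(3+27-3, 7+23-3, 15+15-3, …, 21+3-3, 35+0) = 35
net[8] = max(3+35-3, 7+27-3, 15+23-3, …, 35+3-3, 31+0) = 35
net[9] = max(3+35-3, 7+35-3, 15+27-3, …, 31+3-3, 30+0) = 39
net[10] = max(3+39-3, 7+35-3, 15+35-3, …, 30+3-3, 26+0) = 47
net[11] = max(3+47-3, 7+39-3, 15+35-3, …, 26+3-3, 26+0) = 47
net[12] = max(3+47-3, 7+47-3, 15+39-3, …, 26+3-3, 38+0) = 55
One optimal plan: pieces 7 + 5 (1 cut) → ₹58 − ₹3 = ₹55.

55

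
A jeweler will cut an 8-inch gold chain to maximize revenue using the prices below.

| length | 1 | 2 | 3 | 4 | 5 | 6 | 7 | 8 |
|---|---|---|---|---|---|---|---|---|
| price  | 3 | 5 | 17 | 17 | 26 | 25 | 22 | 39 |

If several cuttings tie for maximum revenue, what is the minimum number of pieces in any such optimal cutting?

Let r[k] be the best obtainable value from length k. For each k, try every first piece i and keep the best of price[i] + r[k−i].
r[1] = 3
r[2] = 6  (first piece 1, then r[1]=3)
r[3] = 17
r[4] = 20  (first piece 1, then r[3]=17)
r[5] = 26
r[6] = 34  (first piece 3, then r[3]=17)
r[7] = 37  (first piece 1, then r[6]=34)
r[8] = 43  (first piece 3, then r[5]=26)
Maximum revenue is $43.
Now minimize piece count subject to staying optimal: for each k, pieces[k] = 1 + min over i with p[i]+r[k−i]=r[k] of pieces[k−i].
pieces[5] = 1
pieces[6] = 2
pieces[7] = 3
pieces[8] = 2

2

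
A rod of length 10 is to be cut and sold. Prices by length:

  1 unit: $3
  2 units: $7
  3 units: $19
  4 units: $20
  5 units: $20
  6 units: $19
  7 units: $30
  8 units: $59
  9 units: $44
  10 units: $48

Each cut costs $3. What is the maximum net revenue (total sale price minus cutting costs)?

Let net[k] be the best obtainable value from length k. For each k, try every first piece i and keep the best of price[i] + net[k−i] minus the 3 cut fee when i<k.
net[1] = 3
net[2] = max(3+3-3, 7+0) = 7
net[3] = max(3+7-3, 7+3-3, 19+0) = 19
net[4] = max(3+19-3, 7+7-3, 19+3-3, 20+0) = 20
net[5] = max(3+20-3, 7+19-3, 19+7-3, 20+3-3, 20+0) = 23
net[6] = max(3+23-3, 7+20-3, 19+19-3, 20+7-3, 20+3-3, 19+0) = 35
net[7] = max(3+35-3, 7+23-3, 19+20-3, …, 19+3-3, 30+0) = 36
net[8] = max(3+36-3, 7+35-3, 19+23-3, …, 30+3-3, 59+0) = 59
net[9] = max(3+59-3, 7+36-3, 19+35-3, …, 59+3-3, 44+0) = 59
net[10] = max(3+59-3, 7+59-3, 19+36-3, …, 44+3-3, 48+0) = 63
One optimal plan: pieces 8 + 2 (1 cut) → $66 − $3 = $63.

63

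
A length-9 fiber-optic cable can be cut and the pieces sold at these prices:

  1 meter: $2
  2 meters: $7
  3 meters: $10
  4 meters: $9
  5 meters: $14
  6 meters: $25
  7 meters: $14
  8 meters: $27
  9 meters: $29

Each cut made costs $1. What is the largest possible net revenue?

34

Let v[k] be the best obtainable value from length k. For each k, try every first piece i and keep the best of price[i] + v[k−i] minus the 1 cut fee when i<k.
v[1] = 2
v[2] = max(2+2-1, 7+0) = 7
v[3] = max(2+7-1, 7+2-1, 10+0) = 10
v[4] = max(2+10-1, 7+7-1, 10+2-1, 9+0) = 13
v[5] = max(2+13-1, 7+10-1, 10+7-1, 9+2-1, 14+0) = 16
v[6] = max(2+16-1, 7+13-1, 10+10-1, 9+7-1, 14+2-1, 25+0) = 25
v[7] = max(2+25-1, 7+16-1, 10+13-1, …, 25+2-1, 14+0) = 26
v[8] = max(2+26-1, 7+25-1, 10+16-1, …, 14+2-1, 27+0) = 31
v[9] = max(2+31-1, 7+26-1, 10+25-1, …, 27+2-1, 29+0) = 34
One optimal plan: pieces 6 + 3 (1 cut) → $35 − $1 = $34.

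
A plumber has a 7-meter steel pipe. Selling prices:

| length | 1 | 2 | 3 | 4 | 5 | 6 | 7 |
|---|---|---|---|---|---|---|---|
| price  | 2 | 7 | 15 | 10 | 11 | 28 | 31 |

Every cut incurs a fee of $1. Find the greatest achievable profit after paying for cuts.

Let v[k] be the best obtainable value from length k. For each k, try every first piece i and keep the best of price[i] + v[k−i] minus the 1 cut fee when i<k.
v[1] = 2
v[2] = 7
v[3] = 15
v[4] = 16  (first piece 1, then v[3]=15)
v[5] = 21  (first piece 2, then v[3]=15)
v[6] = 29  (first piece 3, then v[3]=15)
v[7] = 31
Best is to make no cuts and sell whole for $31.

31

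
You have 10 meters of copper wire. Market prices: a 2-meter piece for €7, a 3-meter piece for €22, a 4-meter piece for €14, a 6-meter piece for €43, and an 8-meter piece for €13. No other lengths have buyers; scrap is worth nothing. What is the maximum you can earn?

66

Build r[k] bottom-up: r[k] = max over allowed piece i of (p[i] + r[k−i]).
r[1] = 0
r[2] = 7
r[3] = max(7+0, 22+0) = 22
r[4] = max(7+7, 22+0, 14+0) = 22
r[5] = max(7+22, 22+7, 14+0) = 29
r[6] = max(7+22, 22+22, 14+7, 43+0) = 44
r[7] = max(7+29, 22+22, 14+22, 43+0) = 44
r[8] = max(7+44, 22+29, 14+22, 43+7, 13+0) = 51
r[9] = max(7+44, 22+44, 14+29, 43+22, 13+0) = 66
r[10] = max(7+51, 22+44, 14+44, 43+22, 13+7) = 66
One optimal cutting: pieces 3 + 3 + 3 with 1 meter of scrap → €66.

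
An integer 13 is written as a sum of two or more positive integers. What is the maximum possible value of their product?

108

Fill P[k] for k=2..13: at each k try every first piece i and multiply by the better of (k−i) uncut or P[k−i].
P[2] = 1*max(1,0) = 1*1 = 1
P[3] = max(1*2, 2*1) = 2
P[4] = max(1*3, 2*2, 3*1) = 4
P[5] = max(1*4, 2*3, 3*2, 4*1) = 6
P[6] = max(1*6, 2*4, 3*3, 4*2, 5*1) = 9
P[7] = max(1*9, 2*6, 3*4, 4*3, 5*2, 6*1) = 12
P[8] = max(1*12, 2*9, 3*6, …, 6*2, 7*1) = 18
P[9] = max(1*18, 2*12, 3*9, …, 7*2, 8*1) = 27
P[10] = max(1*27, 2*18, 3*12, …, 8*2, 9*1) = 36
P[11] = max(1*36, 2*27, 3*18, …, 9*2, 10*1) = 54
P[12] = max(1*54, 2*36, 3*27, …, 10*2, 11*1) = 81
P[13] = max(1*81, 2*54, 3*36, …, 11*2, 12*1) = 108
One optimal split: 3 + 3 + 3 + 2 + 2; product 3*3*3*2*2 = 108.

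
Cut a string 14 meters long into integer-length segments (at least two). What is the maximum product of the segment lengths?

162

Define P[k] = max over 1≤i<k of i · max(k−i, P[k−i]); the inner max lets the remainder stay uncut if that's better.
P[2] = 1×max(1,0) = 1×1 = 1
P[3] = 1×max(2,1) = 1×2 = 2
P[4] = 2×max(2,1) = 2×2 = 4
P[5] = 2×max(3,2) = 2×3 = 6
P[6] = 3×max(3,2) = 3×3 = 9
P[7] = 2×max(5,6) = 2×6 = 12
P[8] = 2×max(6,9) = 2×9 = 18
P[9] = 3×max(6,9) = 3×9 = 27
P[10] = 2×max(8,18) = 2×18 = 36
P[11] = 2×max(9,27) = 2×27 = 54
P[12] = 3×max(9,27) = 3×27 = 81
P[13] = 2×max(11,54) = 2×54 = 108
P[14] = 2×max(12,81) = 2×81 = 162
One optimal split: 3 + 3 + 3 + 3 + 2; product 3×3×3×3×2 = 162.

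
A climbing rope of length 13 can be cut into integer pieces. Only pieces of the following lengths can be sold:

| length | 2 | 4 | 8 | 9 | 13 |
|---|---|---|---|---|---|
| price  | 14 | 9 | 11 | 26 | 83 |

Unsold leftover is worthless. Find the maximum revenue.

84

Let f[k] be the best obtainable value from length k. For each k, try every first piece i and keep the best of price[i] + f[k−i].
f[1] = 0
f[2] = 14
f[3] = 14
f[4] = 28  (first piece 2, then f[2]=14)
f[5] = 28
f[6] = 42  (first piece 2, then f[4]=28)
f[7] = 42
f[8] = 56  (first piece 2, then f[6]=42)
f[9] = 56
f[10] = 70  (first piece 2, then f[8]=56)
f[11] = 70
f[12] = 84  (first piece 2, then f[10]=70)
f[13] = 84
One optimal cutting: pieces 2 + 2 + 2 + 2 + 2 + 2 with 1 meter of scrap → €84.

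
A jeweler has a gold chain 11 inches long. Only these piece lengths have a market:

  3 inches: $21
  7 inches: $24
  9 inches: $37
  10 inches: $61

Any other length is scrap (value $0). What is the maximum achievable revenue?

Build f[k] bottom-up: f[k] = max over allowed piece i of (p[i] + f[k−i]).
f[1] = 0
f[2] = 0
f[3] = 21
f[4] = 21
f[5] = 21
f[6] = 42  (first piece 3, then f[3]=21)
f[7] = max(21+21, 24+0) = 42
f[8] = max(21+21, 24+0) = 42
f[9] = max(21+42, 24+0, 37+0) = 63
f[10] = max(21+42, 24+21, 37+0, 61+0) = 63
f[11] = max(21+42, 24+21, 37+0, 61+0) = 63
One optimal cutting: pieces 3 + 3 + 3 with 2 inches of scrap → $63.

63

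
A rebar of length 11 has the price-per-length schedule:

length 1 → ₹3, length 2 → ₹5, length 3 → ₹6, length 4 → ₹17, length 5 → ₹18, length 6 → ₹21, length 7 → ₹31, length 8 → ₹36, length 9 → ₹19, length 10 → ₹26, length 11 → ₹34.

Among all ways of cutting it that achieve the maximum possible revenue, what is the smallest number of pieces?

Let r[k] be the best obtainable value from length k. For each k, try every first piece i and keep the best of price[i] + r[k−i].
r[1] = 3
r[2] = max(3+3, 5+0) = 6
r[3] = max(3+6, 5+3, 6+0) = 9
r[4] = max(3+9, 5+6, 6+3, 17+0) = 17
r[5] = max(3+17, 5+9, 6+6, 17+3, 18+0) = 20
r[6] = max(3+20, 5+17, 6+9, 17+6, 18+3, 21+0) = 23
r[7] = max(3+23, 5+20, 6+17, …, 21+3, 31+0) = 31
r[8] = max(3+31, 5+23, 6+20, …, 31+3, 36+0) = 36
r[9] = max(3+36, 5+31, 6+23, …, 36+3, 19+0) = 39
r[10] = max(3+39, 5+36, 6+31, …, 19+3, 26+0) = 42
r[11] = max(3+42, 5+39, 6+36, …, 26+3, 34+0) = 48
Maximum revenue is ₹48.
Now minimize piece count subject to staying optimal: for each k, pieces[k] = 1 + min over i with p[i]+r[k−i]=r[k] of pieces[k−i].
pieces[8] = 1
pieces[9] = 2
pieces[10] = 3
pieces[11] = 2

2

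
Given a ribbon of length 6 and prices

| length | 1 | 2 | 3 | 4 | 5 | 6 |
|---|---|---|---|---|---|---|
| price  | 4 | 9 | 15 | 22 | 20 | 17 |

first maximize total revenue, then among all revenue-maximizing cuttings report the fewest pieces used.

Consider every possible first cut. r[k] is the best of p[i]+r[k−i] over all sellable i≤k.
r[1] = 4
r[2] = max(4+4, 9+0) = 9
r[3] = max(4+9, 9+4, 15+0) = 15
r[4] = max(4+15, 9+9, 15+4, 22+0) = 22
r[5] = max(4+22, 9+15, 15+9, 22+4, 20+0) = 26
r[6] = max(4+26, 9+22, 15+15, 22+9, 20+4, 17+0) = 31
Maximum revenue is ¢31.
Now minimize piece count subject to staying optimal: for each k, pieces[k] = 1 + min over i with p[i]+r[k−i]=r[k] of pieces[k−i].
pieces[3] = 1
pieces[4] = 1
pieces[5] = 2
pieces[6] = 2

2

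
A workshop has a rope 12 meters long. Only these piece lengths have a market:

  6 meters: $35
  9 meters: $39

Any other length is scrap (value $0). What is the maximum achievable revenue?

Let r[k] be the best obtainable value from length k. For each k, try every first piece i and keep the best of price[i] + r[k−i].
r[1] = 0
r[2] = 0
r[3] = 0
r[4] = 0
r[5] = 0
r[6] = 35
r[7] = 35
r[8] = 35
r[9] = 39
r[10] = 39
r[11] = 39
r[12] = 70  (first piece 6, then r[6]=35)
One optimal cutting: 6 + 6 → $70.

70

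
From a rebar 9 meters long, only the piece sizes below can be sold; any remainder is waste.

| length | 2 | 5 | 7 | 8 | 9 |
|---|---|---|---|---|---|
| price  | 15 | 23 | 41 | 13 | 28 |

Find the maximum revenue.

Consider every possible first cut. best[k] is the best of p[i]+best[k−i] over all sellable i≤k.
best[1] = 0
best[2] = 15
best[3] = 15
best[4] = 30  (first piece 2, then best[2]=15)
best[5] = max(15+15, 23+0) = 30
best[6] = max(15+30, 23+0) = 45
best[7] = max(15+30, 23+15, 41+0) = 45
best[8] = max(15+45, 23+15, 41+0, 13+0) = 60
best[9] = max(15+45, 23+30, 41+15, 13+0, 28+0) = 60
One optimal cutting: pieces 2 + 2 + 2 + 2 with 1 meter of scrap → ₹60.

60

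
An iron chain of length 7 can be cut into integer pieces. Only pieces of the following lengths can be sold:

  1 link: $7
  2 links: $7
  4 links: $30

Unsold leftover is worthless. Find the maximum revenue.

51

Build best[k] bottom-up: best[k] = max over allowed piece i of (p[i] + best[k−i]).
best[1] = 7
best[2] = 14  (first piece 1, then best[1]=7)
best[3] = 21  (first piece 1, then best[2]=14)
best[4] = 30
best[5] = 37  (first piece 1, then best[4]=30)
best[6] = 44  (first piece 1, then best[5]=37)
best[7] = 51  (first piece 1, then best[6]=44)
One optimal cutting: 4 + 1 + 1 + 1 → $51.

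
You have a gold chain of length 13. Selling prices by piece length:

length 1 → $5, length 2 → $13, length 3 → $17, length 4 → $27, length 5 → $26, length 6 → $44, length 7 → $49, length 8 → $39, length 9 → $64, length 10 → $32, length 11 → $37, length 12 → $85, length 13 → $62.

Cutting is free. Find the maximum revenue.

93

Consider every possible first cut. R[k] is the best of p[i]+R[k−i] over all sellable i≤k.
R[1] = 5
R[2] = max(5+5, 13+0) = 13
R[3] = max(5+13, 13+5, 17+0) = 18
R[4] = max(5+18, 13+13, 17+5, 27+0) = 27
R[5] = max(5+27, 13+18, 17+13, 27+5, 26+0) = 32
R[6] = max(5+32, 13+27, 17+18, 27+13, 26+5, 44+0) = 44
R[7] = max(5+44, 13+32, 17+27, …, 44+5, 49+0) = 49
R[8] = max(5+49, 13+44, 17+32, …, 49+5, 39+0) = 57
R[9] = max(5+57, 13+49, 17+44, …, 39+5, 64+0) = 64
R[10] = max(5+64, 13+57, 17+49, …, 64+5, 32+0) = 71
R[11] = max(5+71, 13+64, 17+57, …, 32+5, 37+0) = 77
R[12] = max(5+77, 13+71, 17+64, …, 37+5, 85+0) = 88
R[13] = max(5+88, 13+77, 17+71, …, 85+5, 62+0) = 93
One optimal cutting: 6 + 6 + 1 → $44 + $44 + $5 = $93.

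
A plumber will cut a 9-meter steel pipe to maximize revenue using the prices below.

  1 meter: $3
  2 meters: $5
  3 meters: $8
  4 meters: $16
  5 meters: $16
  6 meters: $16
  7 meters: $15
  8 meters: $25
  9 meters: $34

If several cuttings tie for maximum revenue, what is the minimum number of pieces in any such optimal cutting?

3

Let r[k] be the best obtainable value from length k. For each k, try every first piece i and keep the best of price[i] + r[k−i].
r[1] = 3
r[2] = max(3+3, 5+0) = 6
r[3] = max(3+6, 5+3, 8+0) = 9
r[4] = max(3+9, 5+6, 8+3, 16+0) = 16
r[5] = max(3+16, 5+9, 8+6, 16+3, 16+0) = 19
r[6] = max(3+19, 5+16, 8+9, 16+6, 16+3, 16+0) = 22
r[7] = max(3+22, 5+19, 8+16, …, 16+3, 15+0) = 25
r[8] = max(3+25, 5+22, 8+19, …, 15+3, 25+0) = 32
r[9] = max(3+32, 5+25, 8+22, …, 25+3, 34+0) = 35
Maximum revenue is $35.
Now minimize piece count subject to staying optimal: for each k, pieces[k] = 1 + min over i with p[i]+r[k−i]=r[k] of pieces[k−i].
pieces[6] = 3
pieces[7] = 4
pieces[8] = 2
pieces[9] = 3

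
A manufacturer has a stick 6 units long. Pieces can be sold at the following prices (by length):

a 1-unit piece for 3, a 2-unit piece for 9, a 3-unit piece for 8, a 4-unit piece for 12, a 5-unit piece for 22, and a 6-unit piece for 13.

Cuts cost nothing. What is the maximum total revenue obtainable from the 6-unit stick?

27

Let v[k] be the best obtainable value from length k. For each k, try every first piece i and keep the best of price[i] + v[k−i].
v[1] = 3
v[2] = 9
v[3] = 12  (first piece 1, then v[2]=9)
v[4] = 18  (first piece 2, then v[2]=9)
v[5] = 22
v[6] = 27  (first piece 2, then v[4]=18)
One optimal cutting: 2 + 2 + 2 → 9 + 9 + 9 = 27.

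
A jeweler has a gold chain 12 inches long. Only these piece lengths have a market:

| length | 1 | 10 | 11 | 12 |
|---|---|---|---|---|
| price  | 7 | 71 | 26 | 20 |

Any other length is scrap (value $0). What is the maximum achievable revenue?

Build r[k] bottom-up: r[k] = max over allowed piece i of (p[i] + r[k−i]).
r[1] = 7
r[2] = 14  (first piece 1, then r[1]=7)
r[3] = 21  (first piece 1, then r[2]=14)
r[4] = 28  (first piece 1, then r[3]=21)
r[5] = 35  (first piece 1, then r[4]=28)
r[6] = 42  (first piece 1, then r[5]=35)
r[7] = 49  (first piece 1, then r[6]=42)
r[8] = 56  (first piece 1, then r[7]=49)
r[9] = 63  (first piece 1, then r[8]=56)
r[10] = 71
r[11] = 78  (first piece 1, then r[10]=71)
r[12] = 85  (first piece 1, then r[11]=78)
One optimal cutting: 10 + 1 + 1 → $85.

85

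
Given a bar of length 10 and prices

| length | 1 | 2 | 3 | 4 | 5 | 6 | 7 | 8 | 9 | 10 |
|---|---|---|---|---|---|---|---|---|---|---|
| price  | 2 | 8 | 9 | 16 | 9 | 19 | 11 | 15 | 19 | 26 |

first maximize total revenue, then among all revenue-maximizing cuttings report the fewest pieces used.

3

Build r[k] bottom-up: r[k] = max over allowed piece i of (p[i] + r[k−i]).
r[1] = 2
r[2] = 8
r[3] = 10  (first piece 1, then r[2]=8)
r[4] = 16  (first piece 2, then r[2]=8)
r[5] = 18  (first piece 1, then r[4]=16)
r[6] = 24  (first piece 2, then r[4]=16)
r[7] = 26  (first piece 1, then r[6]=24)
r[8] = 32  (first piece 2, then r[6]=24)
r[9] = 34  (first piece 1, then r[8]=32)
r[10] = 40  (first piece 2, then r[8]=32)
Maximum revenue is €40.
Now minimize piece count subject to staying optimal: for each k, pieces[k] = 1 + min over i with p[i]+r[k−i]=r[k] of pieces[k−i].
pieces[7] = 3
pieces[8] = 2
pieces[9] = 3
pieces[10] = 3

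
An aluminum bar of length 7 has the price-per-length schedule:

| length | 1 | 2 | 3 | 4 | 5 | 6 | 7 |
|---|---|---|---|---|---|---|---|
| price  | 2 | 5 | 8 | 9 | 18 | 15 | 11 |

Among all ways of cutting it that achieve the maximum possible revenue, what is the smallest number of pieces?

Let r[k] be the best obtainable value from length k. For each k, try every first piece i and keep the best of price[i] + r[k−i].
r[1] = 2
r[2] = 5
r[3] = 8
r[4] = 10  (first piece 1, then r[3]=8)
r[5] = 18
r[6] = 20  (first piece 1, then r[5]=18)
r[7] = 23  (first piece 2, then r[5]=18)
Maximum revenue is $23.
Now minimize piece count subject to staying optimal: for each k, pieces[k] = 1 + min over i with p[i]+r[k−i]=r[k] of pieces[k−i].
pieces[4] = 2
pieces[5] = 1
pieces[6] = 2
pieces[7] = 2

2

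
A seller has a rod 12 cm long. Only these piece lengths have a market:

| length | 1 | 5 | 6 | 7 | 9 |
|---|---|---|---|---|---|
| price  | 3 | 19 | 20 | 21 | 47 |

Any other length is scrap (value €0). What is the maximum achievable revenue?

Consider every possible first cut. best[k] is the best of p[i]+best[k−i] over all sellable i≤k.
best[1] = 3
best[2] = 6  (first piece 1, then best[1]=3)
best[3] = 9  (first piece 1, then best[2]=6)
best[4] = 12  (first piece 1, then best[3]=9)
best[5] = 19
best[6] = 22  (first piece 1, then best[5]=19)
best[7] = 25  (first piece 1, then best[6]=22)
best[8] = 28  (first piece 1, then best[7]=25)
best[9] = 47
best[10] = 50  (first piece 1, then best[9]=47)
best[11] = 53  (first piece 1, then best[10]=50)
best[12] = 56  (first piece 1, then best[11]=53)
One optimal cutting: 9 + 1 + 1 + 1 → €56.

56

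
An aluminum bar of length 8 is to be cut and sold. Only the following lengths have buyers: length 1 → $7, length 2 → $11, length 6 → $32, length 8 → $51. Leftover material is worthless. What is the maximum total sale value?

56

Consider every possible first cut. f[k] is the best of p[i]+f[k−i] over all sellable i≤k.
f[1] = 7
f[2] = 14  (first piece 1, then f[1]=7)
f[3] = 21  (first piece 1, then f[2]=14)
f[4] = 28  (first piece 1, then f[3]=21)
f[5] = 35  (first piece 1, then f[4]=28)
f[6] = 42  (first piece 1, then f[5]=35)
f[7] = 49  (first piece 1, then f[6]=42)
f[8] = 56  (first piece 1, then f[7]=49)
One optimal cutting: 1 + 1 + 1 + 1 + 1 + 1 + 1 + 1 → $56.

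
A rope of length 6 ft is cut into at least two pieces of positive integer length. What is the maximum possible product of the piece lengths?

Let P[k] be the best product for length k (with at least one cut). For each first piece i, the rest contributes max(k−i, P[k−i]).
P[2] = 1·max(1,0) = 1·1 = 1
P[3] = max(1·2, 2·1) = 2
P[4] = max(1·3, 2·2, 3·1) = 4
P[5] = max(1·4, 2·3, 3·2, 4·1) = 6
P[6] = max(1·6, 2·4, 3·3, 4·2, 5·1) = 9
One optimal split: 3 + 3; product 3·3 = 9.

9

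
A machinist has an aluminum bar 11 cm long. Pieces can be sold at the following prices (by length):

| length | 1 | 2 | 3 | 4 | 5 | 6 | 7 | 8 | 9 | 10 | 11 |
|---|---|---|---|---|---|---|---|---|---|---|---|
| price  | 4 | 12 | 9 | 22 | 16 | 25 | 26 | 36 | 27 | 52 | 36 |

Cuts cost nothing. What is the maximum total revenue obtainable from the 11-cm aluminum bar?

64

Consider every possible first cut. r[k] is the best of p[i]+r[k−i] over all sellable i≤k.
r[1] = 4
r[2] = 12
r[3] = 16  (first piece 1, then r[2]=12)
r[4] = 24  (first piece 2, then r[2]=12)
r[5] = 28  (first piece 1, then r[4]=24)
r[6] = 36  (first piece 2, then r[4]=24)
r[7] = 40  (first piece 1, then r[6]=36)
r[8] = 48  (first piece 2, then r[6]=36)
r[9] = 52  (first piece 1, then r[8]=48)
r[10] = 60  (first piece 2, then r[8]=48)
r[11] = 64  (first piece 1, then r[10]=60)
One optimal cutting: 2 + 2 + 2 + 2 + 2 + 1 → $12 + $12 + $12 + $12 + $12 + $4 = $64.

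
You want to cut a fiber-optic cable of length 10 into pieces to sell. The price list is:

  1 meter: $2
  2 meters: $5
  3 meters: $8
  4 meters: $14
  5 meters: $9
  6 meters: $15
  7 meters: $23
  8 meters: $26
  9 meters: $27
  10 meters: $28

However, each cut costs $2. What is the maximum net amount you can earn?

29

Let r[k] be the best obtainable value from length k. For each k, try every first piece i and keep the best of price[i] + r[k−i] minus the 2 cut fee when i<k.
r[1] = 2
r[2] = 5
r[3] = 8
r[4] = 14
r[5] = 14  (first piece 1, then r[4]=14)
r[6] = 17  (first piece 2, then r[4]=14)
r[7] = 23
r[8] = 26  (first piece 4, then r[4]=14)
r[9] = 27
r[10] = 29  (first piece 2, then r[8]=26)
One optimal plan: pieces 4 + 4 + 2 (2 cuts) → $33 − $4 = $29.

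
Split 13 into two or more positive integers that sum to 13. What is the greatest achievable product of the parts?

108

Fill P[k] for k=2..13: at each k try every first piece i and multiply by the better of (k−i) uncut or P[k−i].
Small cases: P[2]=1, P[3]=2, P[4]=4, P[5]=6, P[6]=9.
P[7] = 2*max(5,6) = 2*6 = 12
P[8] = 2*max(6,9) = 2*9 = 18
P[9] = 3*max(6,9) = 3*9 = 27
P[10] = 2*max(8,18) = 2*18 = 36
P[11] = 2*max(9,27) = 2*27 = 54
P[12] = 3*max(9,27) = 3*27 = 81
P[13] = 2*max(11,54) = 2*54 = 108
One optimal split: 3 + 3 + 3 + 2 + 2; product 3*3*3*2*2 = 108.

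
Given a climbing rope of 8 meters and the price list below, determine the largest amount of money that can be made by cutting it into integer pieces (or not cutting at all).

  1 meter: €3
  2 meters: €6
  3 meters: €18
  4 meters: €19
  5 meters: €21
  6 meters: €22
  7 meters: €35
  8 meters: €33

Let R[k] be the best obtainable value from length k. For each k, try every first piece i and keep the best of price[i] + R[k−i].
R[1] = 3
R[2] = max(3+3, 6+0) = 6
R[3] = max(3+6, 6+3, 18+0) = 18
R[4] = max(3+18, 6+6, 18+3, 19+0) = 21
R[5] = max(3+21, 6+18, 18+6, 19+3, 21+0) = 24
R[6] = max(3+24, 6+21, 18+18, 19+6, 21+3, 22+0) = 36
R[7] = max(3+36, 6+24, 18+21, …, 22+3, 35+0) = 39
R[8] = max(3+39, 6+36, 18+24, …, 35+3, 33+0) = 42
One optimal cutting: 3 + 3 + 1 + 1 → €18 + €18 + €3 + €3 = €42.

42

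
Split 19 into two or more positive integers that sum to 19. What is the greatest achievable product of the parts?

Define prod[k] = max over 1≤i<k of i · max(k−i, prod[k−i]); the inner max lets the remainder stay uncut if that's better.
prod[2] = 1·max(1,0) = 1·1 = 1
prod[3] = 1·max(2,1) = 1·2 = 2
prod[4] = 2·max(2,1) = 2·2 = 4
prod[5] = 2·max(3,2) = 2·3 = 6
prod[6] = 3·max(3,2) = 3·3 = 9
prod[7] = 2·max(5,6) = 2·6 = 12
prod[8] = 2·max(6,9) = 2·9 = 18
prod[9] = 3·max(6,9) = 3·9 = 27
prod[10] = 2·max(8,18) = 2·18 = 36
prod[11] = 2·max(9,27) = 2·27 = 54
prod[12] = 3·max(9,27) = 3·27 = 81
prod[13] = 2·max(11,54) = 2·54 = 108
prod[14] = 2·max(12,81) = 2·81 = 162
prod[15] = 3·max(12,81) = 3·81 = 243
prod[16] = 2·max(14,162) = 2·162 = 324
prod[17] = 2·max(15,243) = 2·243 = 486
prod[18] = 3·max(15,243) = 3·243 = 729
prod[19] = 2·max(17,486) = 2·486 = 972
One optimal split: 3 + 3 + 3 + 3 + 3 + 2 + 2; product 3·3·3·3·3·2·2 = 972.

972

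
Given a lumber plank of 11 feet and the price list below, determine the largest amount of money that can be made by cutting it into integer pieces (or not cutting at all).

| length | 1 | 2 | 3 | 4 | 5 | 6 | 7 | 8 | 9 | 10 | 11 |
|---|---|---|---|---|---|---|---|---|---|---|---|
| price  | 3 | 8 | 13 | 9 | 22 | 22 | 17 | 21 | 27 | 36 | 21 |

48

Let v[k] be the best obtainable value from length k. For each k, try every first piece i and keep the best of price[i] + v[k−i].
v[1] = 3
v[2] = max(3+3, 8+0) = 8
v[3] = max(3+8, 8+3, 13+0) = 13
v[4] = max(3+13, 8+8, 13+3, 9+0) = 16
v[5] = max(3+16, 8+13, 13+8, 9+3, 22+0) = 22
v[6] = max(3+22, 8+16, 13+13, 9+8, 22+3, 22+0) = 26
v[7] = max(3+26, 8+22, 13+16, …, 22+3, 17+0) = 30
v[8] = max(3+30, 8+26, 13+22, …, 17+3, 21+0) = 35
v[9] = max(3+35, 8+30, 13+26, …, 21+3, 27+0) = 39
v[10] = max(3+39, 8+35, 13+30, …, 27+3, 36+0) = 44
v[11] = max(3+44, 8+39, 13+35, …, 36+3, 21+0) = 48
One optimal cutting: 5 + 3 + 3 → $22 + $13 + $13 = $48.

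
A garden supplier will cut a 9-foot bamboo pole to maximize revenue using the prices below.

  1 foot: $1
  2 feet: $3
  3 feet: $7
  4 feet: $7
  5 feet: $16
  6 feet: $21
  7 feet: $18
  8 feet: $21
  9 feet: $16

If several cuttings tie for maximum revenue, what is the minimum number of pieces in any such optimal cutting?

Build r[k] bottom-up: r[k] = max over allowed piece i of (p[i] + r[k−i]).
r[1] = 1
r[2] = max(1+1, 3+0) = 3
r[3] = max(1+3, 3+1, 7+0) = 7
r[4] = max(1+7, 3+3, 7+1, 7+0) = 8
r[5] = max(1+8, 3+7, 7+3, 7+1, 16+0) = 16
r[6] = max(1+16, 3+8, 7+7, 7+3, 16+1, 21+0) = 21
r[7] = max(1+21, 3+16, 7+8, …, 21+1, 18+0) = 22
r[8] = max(1+22, 3+21, 7+16, …, 18+1, 21+0) = 24
r[9] = max(1+24, 3+22, 7+21, …, 21+1, 16+0) = 28
Maximum revenue is $28.
Now minimize piece count subject to staying optimal: for each k, pieces[k] = 1 + min over i with p[i]+r[k−i]=r[k] of pieces[k−i].
pieces[6] = 1
pieces[7] = 2
pieces[8] = 2
pieces[9] = 2

2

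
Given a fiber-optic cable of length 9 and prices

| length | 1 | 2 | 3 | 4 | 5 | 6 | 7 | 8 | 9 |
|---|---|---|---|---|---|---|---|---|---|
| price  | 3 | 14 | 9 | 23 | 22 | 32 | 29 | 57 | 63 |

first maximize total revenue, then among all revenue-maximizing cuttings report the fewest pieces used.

Build r[k] bottom-up: r[k] = max over allowed piece i of (p[i] + r[k−i]).
r[1] = 3
r[2] = 14
r[3] = 17  (first piece 1, then r[2]=14)
r[4] = 28  (first piece 2, then r[2]=14)
r[5] = 31  (first piece 1, then r[4]=28)
r[6] = 42  (first piece 2, then r[4]=28)
r[7] = 45  (first piece 1, then r[6]=42)
r[8] = 57
r[9] = 63
Maximum revenue is $63.
Now minimize piece count subject to staying optimal: for each k, pieces[k] = 1 + min over i with p[i]+r[k−i]=r[k] of pieces[k−i].
pieces[6] = 3
pieces[7] = 4
pieces[8] = 1
pieces[9] = 1

1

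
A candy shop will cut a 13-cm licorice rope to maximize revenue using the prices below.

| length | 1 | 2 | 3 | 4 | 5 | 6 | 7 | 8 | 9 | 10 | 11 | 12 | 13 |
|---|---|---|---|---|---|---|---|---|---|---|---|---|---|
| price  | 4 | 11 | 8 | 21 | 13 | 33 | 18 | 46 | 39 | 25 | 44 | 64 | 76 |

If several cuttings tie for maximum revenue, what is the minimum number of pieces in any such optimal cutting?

1

Let r[k] be the best obtainable value from length k. For each k, try every first piece i and keep the best of price[i] + r[k−i].
r[1] = 4
r[2] = 11
r[3] = 15  (first piece 1, then r[2]=11)
r[4] = 22  (first piece 2, then r[2]=11)
r[5] = 26  (first piece 1, then r[4]=22)
r[6] = 33  (first piece 2, then r[4]=22)
r[7] = 37  (first piece 1, then r[6]=33)
r[8] = 46
r[9] = 50  (first piece 1, then r[8]=46)
r[10] = 57  (first piece 2, then r[8]=46)
r[11] = 61  (first piece 1, then r[10]=57)
r[12] = 68  (first piece 2, then r[10]=57)
r[13] = 76
Maximum revenue is ¢76.
Now minimize piece count subject to staying optimal: for each k, pieces[k] = 1 + min over i with p[i]+r[k−i]=r[k] of pieces[k−i].
pieces[10] = 2
pieces[11] = 3
pieces[12] = 3
pieces[13] = 1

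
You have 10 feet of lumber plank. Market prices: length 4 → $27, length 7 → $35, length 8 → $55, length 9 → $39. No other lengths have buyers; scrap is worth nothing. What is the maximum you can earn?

Build f[k] bottom-up: f[k] = max over allowed piece i of (p[i] + f[k−i]).
f[1] = 0
f[2] = 0
f[3] = 0
f[4] = 27
f[5] = 27
f[6] = 27
f[7] = 35
f[8] = 55
f[9] = 55
f[10] = 55
One optimal cutting: pieces 8 with 2 feet of scrap → $55.

55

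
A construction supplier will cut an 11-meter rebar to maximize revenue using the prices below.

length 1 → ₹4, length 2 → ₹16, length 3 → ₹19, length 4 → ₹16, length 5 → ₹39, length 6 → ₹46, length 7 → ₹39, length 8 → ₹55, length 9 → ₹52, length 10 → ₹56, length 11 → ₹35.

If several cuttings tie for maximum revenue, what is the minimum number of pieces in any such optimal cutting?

Consider every possible first cut. r[k] is the best of p[i]+r[k−i] over all sellable i≤k.
r[1] = 4
r[2] = max(4+4, 16+0) = 16
r[3] = max(4+16, 16+4, 19+0) = 20
r[4] = max(4+20, 16+16, 19+4, 16+0) = 32
r[5] = max(4+32, 16+20, 19+16, 16+4, 39+0) = 39
r[6] = max(4+39, 16+32, 19+20, 16+16, 39+4, 46+0) = 48
r[7] = max(4+48, 16+39, 19+32, …, 46+4, 39+0) = 55
r[8] = max(4+55, 16+48, 19+39, …, 39+4, 55+0) = 64
r[9] = max(4+64, 16+55, 19+48, …, 55+4, 52+0) = 71
r[10] = max(4+71, 16+64, 19+55, …, 52+4, 56+0) = 80
r[11] = max(4+80, 16+71, 19+64, …, 56+4, 35+0) = 87
Maximum revenue is ₹87.
Now minimize piece count subject to staying optimal: for each k, pieces[k] = 1 + min over i with p[i]+r[k−i]=r[k] of pieces[k−i].
pieces[8] = 4
pieces[9] = 3
pieces[10] = 5
pieces[11] = 4

4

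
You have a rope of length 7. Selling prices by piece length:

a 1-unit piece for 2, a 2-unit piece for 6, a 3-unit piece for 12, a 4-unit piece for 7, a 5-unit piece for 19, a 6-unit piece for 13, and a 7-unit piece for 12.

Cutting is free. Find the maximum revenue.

Let R[k] be the best obtainable value from length k. For each k, try every first piece i and keep the best of price[i] + R[k−i].
R[1] = 2
R[2] = max(2+2, 6+0) = 6
R[3] = max(2+6, 6+2, 12+0) = 12
R[4] = max(2+12, 6+6, 12+2, 7+0) = 14
R[5] = max(2+14, 6+12, 12+6, 7+2, 19+0) = 19
R[6] = max(2+19, 6+14, 12+12, 7+6, 19+2, 13+0) = 24
R[7] = max(2+24, 6+19, 12+14, …, 13+2, 12+0) = 26
One optimal cutting: 3 + 3 + 1 → 12 + 12 + 2 = 26.

26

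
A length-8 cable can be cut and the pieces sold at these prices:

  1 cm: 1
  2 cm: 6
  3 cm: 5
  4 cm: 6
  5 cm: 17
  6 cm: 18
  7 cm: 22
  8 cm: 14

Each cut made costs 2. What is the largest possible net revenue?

22

Build r[k] bottom-up: r[k] = max over allowed piece i of (p[i] + r[k−i]) − 2 per cut.
r[1] = 1
r[2] = max(1+1-2, 6+0) = 6
r[3] = max(1+6-2, 6+1-2, 5+0) = 5
r[4] = max(1+5-2, 6+6-2, 5+1-2, 6+0) = 10
r[5] = max(1+10-2, 6+5-2, 5+6-2, 6+1-2, 17+0) = 17
r[6] = max(1+17-2, 6+10-2, 5+5-2, 6+6-2, 17+1-2, 18+0) = 18
r[7] = max(1+18-2, 6+17-2, 5+10-2, …, 18+1-2, 22+0) = 22
r[8] = max(1+22-2, 6+18-2, 5+17-2, …, 22+1-2, 14+0) = 22
One optimal plan: pieces 6 + 2 (1 cut) → 24 − 2 = 22.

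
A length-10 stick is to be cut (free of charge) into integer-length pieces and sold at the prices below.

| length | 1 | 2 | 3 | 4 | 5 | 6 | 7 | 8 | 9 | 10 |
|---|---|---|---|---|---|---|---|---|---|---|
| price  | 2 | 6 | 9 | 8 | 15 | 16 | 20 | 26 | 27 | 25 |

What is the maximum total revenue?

32

Consider every possible first cut. best[k] is the best of p[i]+best[k−i] over all sellable i≤k.
best[1] = 2
best[2] = 6
best[3] = 9
best[4] = 12  (first piece 2, then best[2]=6)
best[5] = 15  (first piece 2, then best[3]=9)
best[6] = 18  (first piece 2, then best[4]=12)
best[7] = 21  (first piece 2, then best[5]=15)
best[8] = 26
best[9] = 28  (first piece 1, then best[8]=26)
best[10] = 32  (first piece 2, then best[8]=26)
One optimal cutting: 8 + 2 → 26 + 6 = 32.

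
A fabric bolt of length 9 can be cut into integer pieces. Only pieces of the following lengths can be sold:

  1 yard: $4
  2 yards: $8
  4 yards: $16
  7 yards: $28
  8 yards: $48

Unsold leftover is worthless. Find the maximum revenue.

52

Let f[k] be the best obtainable value from length k. For each k, try every first piece i and keep the best of price[i] + f[k−i].
f[1] = 4
f[2] = max(4+4, 8+0) = 8
f[3] = max(4+8, 8+4) = 12
f[4] = max(4+12, 8+8, 16+0) = 16
f[5] = max(4+16, 8+12, 16+4) = 20
f[6] = max(4+20, 8+16, 16+8) = 24
f[7] = max(4+24, 8+20, 16+12, 28+0) = 28
f[8] = max(4+28, 8+24, 16+16, 28+4, 48+0) = 48
f[9] = max(4+48, 8+28, 16+20, 28+8, 48+4) = 52
One optimal cutting: 8 + 1 → $52.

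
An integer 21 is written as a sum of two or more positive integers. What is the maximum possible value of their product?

Let prod[k] be the best product for length k (with at least one cut). For each first piece i, the rest contributes max(k−i, prod[k−i]).
prod[2] = 1·max(1,0) = 1·1 = 1
prod[3] = 1·max(2,1) = 1·2 = 2
prod[4] = 2·max(2,1) = 2·2 = 4
prod[5] = 2·max(3,2) = 2·3 = 6
prod[6] = 3·max(3,2) = 3·3 = 9
prod[7] = 2·max(5,6) = 2·6 = 12
prod[8] = 2·max(6,9) = 2·9 = 18
prod[9] = 3·max(6,9) = 3·9 = 27
prod[10] = 2·max(8,18) = 2·18 = 36
prod[11] = 2·max(9,27) = 2·27 = 54
prod[12] = 3·max(9,27) = 3·27 = 81
prod[13] = 2·max(11,54) = 2·54 = 108
prod[14] = 2·max(12,81) = 2·81 = 162
prod[15] = 3·max(12,81) = 3·81 = 243
prod[16] = 2·max(14,162) = 2·162 = 324
prod[17] = 2·max(15,243) = 2·243 = 486
prod[18] = 3·max(15,243) = 3·243 = 729
prod[19] = 2·max(17,486) = 2·486 = 972
prod[20] = 2·max(18,729) = 2·729 = 1458
prod[21] = 3·max(18,729) = 3·729 = 2187
One optimal split: 3 + 3 + 3 + 3 + 3 + 3 + 3; product 3·3·3·3·3·3·3 = 2187.

2187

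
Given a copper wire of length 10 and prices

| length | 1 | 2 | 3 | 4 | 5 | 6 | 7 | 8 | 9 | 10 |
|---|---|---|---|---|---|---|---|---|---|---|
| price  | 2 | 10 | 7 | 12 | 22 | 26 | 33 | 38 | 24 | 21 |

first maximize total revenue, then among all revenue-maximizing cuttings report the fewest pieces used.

Build r[k] bottom-up: r[k] = max over allowed piece i of (p[i] + r[k−i]).
r[1] = 2
r[2] = max(2+2, 10+0) = 10
r[3] = max(2+10, 10+2, 7+0) = 12
r[4] = max(2+12, 10+10, 7+2, 12+0) = 20
r[5] = max(2+20, 10+12, 7+10, 12+2, 22+0) = 22
r[6] = max(2+22, 10+20, 7+12, 12+10, 22+2, 26+0) = 30
r[7] = max(2+30, 10+22, 7+20, …, 26+2, 33+0) = 33
r[8] = max(2+33, 10+30, 7+22, …, 33+2, 38+0) = 40
r[9] = max(2+40, 10+33, 7+30, …, 38+2, 24+0) = 43
r[10] = max(2+43, 10+40, 7+33, …, 24+2, 21+0) = 50
Maximum revenue is €50.
Now minimize piece count subject to staying optimal: for each k, pieces[k] = 1 + min over i with p[i]+r[k−i]=r[k] of pieces[k−i].
pieces[7] = 1
pieces[8] = 4
pieces[9] = 2
pieces[10] = 5

5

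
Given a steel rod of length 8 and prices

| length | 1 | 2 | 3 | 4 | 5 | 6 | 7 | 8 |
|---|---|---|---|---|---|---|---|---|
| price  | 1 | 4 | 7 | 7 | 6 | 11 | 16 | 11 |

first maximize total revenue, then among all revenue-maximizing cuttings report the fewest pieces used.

Let r[k] be the best obtainable value from length k. For each k, try every first piece i and keep the best of price[i] + r[k−i].
r[1] = 1
r[2] = max(1+1, 4+0) = 4
r[3] = max(1+4, 4+1, 7+0) = 7
r[4] = max(1+7, 4+4, 7+1, 7+0) = 8
r[5] = max(1+8, 4+7, 7+4, 7+1, 6+0) = 11
r[6] = max(1+11, 4+8, 7+7, 7+4, 6+1, 11+0) = 14
r[7] = max(1+14, 4+11, 7+8, …, 11+1, 16+0) = 16
r[8] = max(1+16, 4+14, 7+11, …, 16+1, 11+0) = 18
Maximum revenue is $18.
Now minimize piece count subject to staying optimal: for each k, pieces[k] = 1 + min over i with p[i]+r[k−i]=r[k] of pieces[k−i].
pieces[5] = 2
pieces[6] = 2
pieces[7] = 1
pieces[8] = 3

3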